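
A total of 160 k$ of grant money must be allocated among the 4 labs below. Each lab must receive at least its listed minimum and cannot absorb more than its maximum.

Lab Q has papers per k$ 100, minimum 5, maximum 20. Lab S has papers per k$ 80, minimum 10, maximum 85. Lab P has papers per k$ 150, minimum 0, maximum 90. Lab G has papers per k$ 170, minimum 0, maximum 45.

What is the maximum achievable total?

Meeting every minimum uses 5+10+0+0 = 15 k$, leaving 145.
Rank by papers per k$: Lab G 170 > Lab P 150 > Lab Q 100 > Lab S 80.
Give Lab G 45 more to hit its cap of 45 → 100 left.
Give Lab P 90 more to hit its cap of 90 → 10 left.
Lab Q has room for 15 more but only 10 remain, so it gets 15.
Total = 100×15 + 80×10 + 150×90 + 170×45 = 23450.

23450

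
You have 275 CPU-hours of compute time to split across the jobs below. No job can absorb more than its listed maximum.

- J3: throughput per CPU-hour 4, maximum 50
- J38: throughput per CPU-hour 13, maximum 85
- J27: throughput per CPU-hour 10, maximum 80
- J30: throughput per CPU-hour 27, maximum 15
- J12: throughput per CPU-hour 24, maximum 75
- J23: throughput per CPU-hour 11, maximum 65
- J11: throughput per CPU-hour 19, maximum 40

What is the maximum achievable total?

Rank by throughput per CPU-hour: J30 27 > J12 24 > J11 19 > J38 13 > J23 11 > J27 10 > J3 4.
J30 takes 15 to reach its cap of 15 ; 260 left.
J12 takes 75 to reach its cap of 75 ; 185 left.
J11: +40 to 40 (cap) ; 145 left.
J38: +85 to 85 (cap) ; 60 left.
J23: +60 (room for 65) → 60. Pool exhausted.
Total = 13×85 + 27×15 + 24×75 + 11×60 + 19×40 = 4730.

4730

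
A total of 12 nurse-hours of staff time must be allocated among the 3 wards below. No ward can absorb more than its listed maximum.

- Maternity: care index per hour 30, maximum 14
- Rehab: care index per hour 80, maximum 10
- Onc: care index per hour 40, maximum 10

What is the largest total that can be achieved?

880

Highest care index per hour first: Rehab 80 > Onc 40 > Maternity 30.
Rehab takes 10 to reach its cap of 10 ; 2 left.
Onc: +2 (room for 10) → 2. Pool exhausted.
Total = 80×10 + 40×2 = 880.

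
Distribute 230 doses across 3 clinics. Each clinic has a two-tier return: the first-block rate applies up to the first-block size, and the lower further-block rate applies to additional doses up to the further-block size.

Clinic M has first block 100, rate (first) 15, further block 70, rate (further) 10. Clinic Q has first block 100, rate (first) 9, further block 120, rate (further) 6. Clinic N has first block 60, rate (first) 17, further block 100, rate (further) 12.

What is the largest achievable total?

3360

Order all 6 blocks by rate: Clinic N/tier1 17 > Clinic M/tier1 15 > Clinic N/tier2 12 > Clinic M/tier2 10 > Clinic Q/tier1 9 > Clinic Q/tier2 6.
Clinic N tier1 at 17: fill all 60 → 170 left.
Clinic M/tier1 (15): +100 → 70 left.
Clinic N/tier2: +70 of 100 at 12; pool empty.
Total = 17×60 + 15×100 + 12×70 = 3360.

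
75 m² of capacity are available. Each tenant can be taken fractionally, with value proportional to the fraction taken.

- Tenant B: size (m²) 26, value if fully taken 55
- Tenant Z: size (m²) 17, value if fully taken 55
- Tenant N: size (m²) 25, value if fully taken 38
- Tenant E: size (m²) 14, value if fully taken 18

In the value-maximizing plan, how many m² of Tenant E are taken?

Rank by value-to-size ratio: Tenant Z 55/17≈3.24, Tenant B 55/26≈2.12, Tenant N 38/25≈1.52, Tenant E 18/14≈1.29.
Take all of Tenant Z (17 m², value 55) ; 58 m² left.
Tenant B: take in full, 26 m² for value 55 ; 32 left.
Tenant N: take in full, 25 m² for value 38 ; 7 left.
7 m² left: a 7/14 share of Tenant E gives 18×7/14 = 9.

7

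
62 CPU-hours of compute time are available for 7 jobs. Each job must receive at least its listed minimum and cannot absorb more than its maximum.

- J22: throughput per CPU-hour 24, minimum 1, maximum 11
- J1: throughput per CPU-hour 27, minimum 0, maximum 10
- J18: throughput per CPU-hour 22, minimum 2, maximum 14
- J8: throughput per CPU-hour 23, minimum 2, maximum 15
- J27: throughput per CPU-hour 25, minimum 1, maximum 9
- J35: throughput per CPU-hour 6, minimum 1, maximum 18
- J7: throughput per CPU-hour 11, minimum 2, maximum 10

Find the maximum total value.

Meeting every minimum uses 1+0+2+2+1+1+2 = 9 CPU-hours, leaving 53.
Order the jobs by throughput per CPU-hour: J1 27 > J27 25 > J22 24 > J8 23 > J18 22 > J7 11 > J35 6.
J1: +10 to 10 (cap) — 43 left.
J27: +8 to 9 (cap) — 35 left.
J22 takes 10 more to reach its cap of 11 — 25 left.
Give J8 13 more to hit its cap of 15 — 12 left.
J18 takes 12 more to reach its cap of 14 — 0 left.
Total = 24×11 + 27×10 + 22×14 + 23×15 + 25×9 + 6×1 + 11×2 = 1440.

1440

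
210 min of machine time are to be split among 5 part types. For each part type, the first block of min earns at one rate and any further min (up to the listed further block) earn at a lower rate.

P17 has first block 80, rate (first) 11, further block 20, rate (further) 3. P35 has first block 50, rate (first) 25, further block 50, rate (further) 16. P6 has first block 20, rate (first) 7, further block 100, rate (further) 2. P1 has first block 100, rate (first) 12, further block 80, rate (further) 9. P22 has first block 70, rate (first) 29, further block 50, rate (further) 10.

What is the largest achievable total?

4560

Order all 10 blocks by rate: P22/tier1 29 > P35/tier1 25 > P35/tier2 16 > P1/tier1 12 > P17/tier1 11 > P22/tier2 10 > P1/tier2 9 > P6/tier1 7 > P17/tier2 3 > P6/tier2 2.
P22/tier1 (29): +70 ; 140 left.
P35/tier1 (25): +50 ; 90 left.
P35/tier2 (16): +50 ; 40 left.
P1/tier1: +40 of 100 at 12; pool empty.
Total = 29×70 + 25×50 + 16×50 + 12×40 = 4560.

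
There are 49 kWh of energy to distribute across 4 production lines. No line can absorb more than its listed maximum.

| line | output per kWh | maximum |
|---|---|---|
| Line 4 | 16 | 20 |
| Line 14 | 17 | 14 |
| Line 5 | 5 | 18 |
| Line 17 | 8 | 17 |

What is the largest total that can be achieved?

678

Rank by output per kWh: Line 14 17 > Line 4 16 > Line 17 8 > Line 5 5.
Line 14 takes 14 to reach its cap of 14 — 35 left.
Line 4 takes 20 to reach its cap of 20 — 15 left.
Line 17: +15 (room for 17) → 15. Pool exhausted.
Total = 16×20 + 17×14 + 8×15 = 678.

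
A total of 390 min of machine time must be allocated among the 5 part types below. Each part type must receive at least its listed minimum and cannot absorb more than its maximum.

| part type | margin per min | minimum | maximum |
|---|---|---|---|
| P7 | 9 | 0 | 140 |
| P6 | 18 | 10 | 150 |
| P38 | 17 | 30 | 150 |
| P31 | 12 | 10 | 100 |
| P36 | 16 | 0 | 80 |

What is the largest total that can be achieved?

Meeting every minimum uses 0+10+30+10+0 = 50 min, leaving 340.
Order the part types by margin per min: P6 18 > P38 17 > P36 16 > P31 12 > P7 9.
P6 takes 140 more to reach its cap of 150 — 200 left.
P38: +120 to 150 (cap) — 80 left.
P36: +80 to 80 (cap) — 0 left.
Total = 18×150 + 17×150 + 12×10 + 16×80 = 6650.

6650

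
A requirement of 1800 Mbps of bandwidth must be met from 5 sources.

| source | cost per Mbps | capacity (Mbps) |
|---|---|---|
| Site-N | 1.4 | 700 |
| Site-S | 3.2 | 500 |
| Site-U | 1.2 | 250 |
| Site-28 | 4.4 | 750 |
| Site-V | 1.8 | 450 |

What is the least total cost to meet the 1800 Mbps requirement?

Use sources in increasing cost order.
Take 250 from Site-U at 1.2 — need 1550 more.
Site-N (1.4): use full 700 — 850 Mbps to go.
Site-V (1.8): use full 450 — 400 Mbps to go.
Take 400 from Site-S at 3.2 to finish.
Site-28: unused.
Cost = 250×1.2 + 700×1.4 + 450×1.8 + 400×3.2 = 3370.

3370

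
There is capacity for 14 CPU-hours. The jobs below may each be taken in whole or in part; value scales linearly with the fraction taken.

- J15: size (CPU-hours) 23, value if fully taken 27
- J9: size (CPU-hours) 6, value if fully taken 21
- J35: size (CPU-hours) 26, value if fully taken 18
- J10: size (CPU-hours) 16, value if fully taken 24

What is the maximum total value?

Rank by value-to-size ratio: J9 21/6≈3.5, J10 24/16≈1.5, J15 27/23≈1.17, J35 18/26≈0.692.
J9: take in full, 6 CPU-hours for value 21 ; 8 left.
8 CPU-hours left: a 8/16 share of J10 gives 24×8/16 = 12.
Total value = 33.

33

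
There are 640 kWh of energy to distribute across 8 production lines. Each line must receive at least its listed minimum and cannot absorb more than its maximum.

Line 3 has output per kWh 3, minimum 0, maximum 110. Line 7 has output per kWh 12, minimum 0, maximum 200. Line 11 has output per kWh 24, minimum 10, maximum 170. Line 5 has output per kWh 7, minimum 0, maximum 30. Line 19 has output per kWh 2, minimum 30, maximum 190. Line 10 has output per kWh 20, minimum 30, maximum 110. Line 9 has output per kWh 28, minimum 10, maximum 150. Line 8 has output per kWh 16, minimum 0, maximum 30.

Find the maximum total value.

Meeting every minimum uses 0+0+10+0+30+30+10+0 = 80 kWh, leaving 560.
Rank by output per kWh: Line 9 28 > Line 11 24 > Line 10 20 > Line 8 16 > Line 7 12 > Line 5 7 > Line 3 3 > Line 19 2.
Give Line 9 140 more to hit its cap of 150 — 420 left.
Line 11: +160 to 170 (cap) — 260 left.
Line 10: +80 to 110 (cap) — 180 left.
Give Line 8 30 more to hit its cap of 30 — 150 left.
Line 7 has room for 200 more but only 150 remain, so it gets 150.
Total = 12×150 + 24×170 + 2×30 + 20×110 + 28×150 + 16×30 = 12820.

12820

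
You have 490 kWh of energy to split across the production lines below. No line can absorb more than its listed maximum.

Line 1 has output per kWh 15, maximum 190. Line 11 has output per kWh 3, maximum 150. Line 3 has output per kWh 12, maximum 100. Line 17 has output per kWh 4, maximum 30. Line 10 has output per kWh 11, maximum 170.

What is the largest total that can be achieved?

Rank by output per kWh: Line 1 15 > Line 3 12 > Line 10 11 > Line 17 4 > Line 11 3.
Give Line 1 190 to hit its cap of 190 → 300 left.
Line 3: +100 to 100 (cap) → 200 left.
Give Line 10 170 to hit its cap of 170 → 30 left.
Give Line 17 30 to hit its cap of 30 → 0 left.
Total = 15×190 + 12×100 + 4×30 + 11×170 = 6040.

6040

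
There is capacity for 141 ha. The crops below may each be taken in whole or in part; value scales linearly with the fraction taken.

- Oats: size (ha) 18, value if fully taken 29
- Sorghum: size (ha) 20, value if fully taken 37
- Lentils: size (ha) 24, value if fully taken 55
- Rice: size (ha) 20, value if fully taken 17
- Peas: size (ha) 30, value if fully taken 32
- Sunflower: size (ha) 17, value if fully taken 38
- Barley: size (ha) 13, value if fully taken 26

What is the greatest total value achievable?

233.15

Rank by value-to-size ratio: Lentils 55/24≈2.29, Sunflower 38/17≈2.24, Barley 26/13≈2, Sorghum 37/20≈1.85, Oats 29/18≈1.61, Peas 32/30≈1.07, Rice 17/20≈0.85.
Take all of Lentils (24 ha, value 55) → 117 ha left.
Sunflower: take in full, 17 ha for value 38 → 100 left.
All 13 ha of Barley fit (value 26) → 87 remain.
Take all of Sorghum (20 ha, value 37) → 67 ha left.
Take all of Oats (18 ha, value 29) → 49 ha left.
Take all of Peas (30 ha, value 32) → 19 ha left.
Fill the last 19 ha with part of Rice: 19/20 of it earns 16.15.
Total value = 233.15.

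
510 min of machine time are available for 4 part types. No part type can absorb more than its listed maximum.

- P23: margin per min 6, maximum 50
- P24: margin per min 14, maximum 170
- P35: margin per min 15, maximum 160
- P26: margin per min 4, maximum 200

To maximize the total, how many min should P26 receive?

130

Highest margin per min first: P35 15 > P24 14 > P23 6 > P26 4.
Give P35 160 to hit its cap of 160 — 350 left.
Give P24 170 to hit its cap of 170 — 180 left.
P23: +50 to 50 (cap) — 130 left.
Only 130 left; P26 takes them to reach 130.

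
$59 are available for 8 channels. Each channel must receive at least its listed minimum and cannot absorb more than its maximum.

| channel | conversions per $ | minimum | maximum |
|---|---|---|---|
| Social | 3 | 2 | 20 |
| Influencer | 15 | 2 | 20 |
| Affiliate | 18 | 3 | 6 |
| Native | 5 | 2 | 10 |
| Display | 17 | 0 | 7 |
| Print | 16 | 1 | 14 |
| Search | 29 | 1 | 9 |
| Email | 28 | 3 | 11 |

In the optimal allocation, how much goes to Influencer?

Meeting every minimum uses 2+2+3+2+0+1+1+3 = 14 $, leaving 45.
Rank by conversions per $: Search 29 > Email 28 > Affiliate 18 > Display 17 > Print 16 > Influencer 15 > Native 5 > Social 3.
Search takes 8 more to reach its cap of 9 → 37 left.
Email: +8 to 11 (cap) → 29 left.
Give Affiliate 3 more to hit its cap of 6 → 26 left.
Give Display 7 more to hit its cap of 7 → 19 left.
Print takes 13 more to reach its cap of 14 → 6 left.
Influencer has room for 18 more but only 6 remain, so it gets 8.

8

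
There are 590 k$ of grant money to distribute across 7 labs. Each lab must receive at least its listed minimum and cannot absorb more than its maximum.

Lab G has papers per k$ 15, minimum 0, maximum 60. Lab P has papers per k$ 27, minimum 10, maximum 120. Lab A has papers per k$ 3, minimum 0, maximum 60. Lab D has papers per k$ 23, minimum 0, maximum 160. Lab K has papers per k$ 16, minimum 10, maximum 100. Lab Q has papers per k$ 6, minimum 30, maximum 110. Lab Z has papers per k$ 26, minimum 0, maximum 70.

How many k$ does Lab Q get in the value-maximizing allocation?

80

Meeting every minimum uses 0+10+0+0+10+30+0 = 50 k$, leaving 540.
Rank by papers per k$: Lab P 27 > Lab Z 26 > Lab D 23 > Lab K 16 > Lab G 15 > Lab Q 6 > Lab A 3.
Give Lab P 110 more to hit its cap of 120 ; 430 left.
Lab Z takes 70 more to reach its cap of 70 ; 360 left.
Lab D: +160 to 160 (cap) ; 200 left.
Lab K: +90 to 100 (cap) ; 110 left.
Lab G: +60 to 60 (cap) ; 50 left.
Only 50 left; Lab Q takes them to reach 80.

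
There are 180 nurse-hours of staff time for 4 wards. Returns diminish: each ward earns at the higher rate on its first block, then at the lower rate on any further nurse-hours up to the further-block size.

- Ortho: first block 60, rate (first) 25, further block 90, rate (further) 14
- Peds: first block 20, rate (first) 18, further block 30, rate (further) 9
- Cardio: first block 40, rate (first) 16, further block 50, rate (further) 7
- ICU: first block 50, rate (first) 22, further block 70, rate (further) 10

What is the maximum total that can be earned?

3740

Treat each block as its own option and order by rate: Ortho/tier1 25 > ICU/tier1 22 > Peds/tier1 18 > Cardio/tier1 16 > Ortho/tier2 14 > ICU/tier2 10 > Peds/tier2 9 > Cardio/tier2 7.
Ortho tier1 at 25: fill all 60 — 120 left.
Fill ICU tier1 block (50 at 22) — 70 left.
Fill Peds tier1 block (20 at 18) — 50 left.
Fill Cardio tier1 block (40 at 16) — 10 left.
Ortho/tier2: +10 of 90 at 14; pool empty.
Total = 25×60 + 22×50 + 18×20 + 16×40 + 14×10 = 3740.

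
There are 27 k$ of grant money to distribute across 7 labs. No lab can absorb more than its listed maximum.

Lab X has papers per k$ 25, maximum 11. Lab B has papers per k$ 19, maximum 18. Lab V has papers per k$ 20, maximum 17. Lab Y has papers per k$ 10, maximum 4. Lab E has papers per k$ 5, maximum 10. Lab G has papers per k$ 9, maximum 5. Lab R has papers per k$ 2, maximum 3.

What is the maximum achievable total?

595

Highest papers per k$ first: Lab X 25 > Lab V 20 > Lab B 19 > Lab Y 10 > Lab G 9 > Lab E 5 > Lab R 2.
Give Lab X 11 to hit its cap of 11 — 16 left.
Lab V has room for 17 but only 16 remain, so it gets 16.
Total = 25×11 + 20×16 = 595.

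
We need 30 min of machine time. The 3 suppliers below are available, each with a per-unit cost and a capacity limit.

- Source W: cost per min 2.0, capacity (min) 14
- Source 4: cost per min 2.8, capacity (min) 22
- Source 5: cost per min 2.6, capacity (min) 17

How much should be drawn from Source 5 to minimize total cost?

16

Use suppliers in increasing cost order.
Take 14 from Source W at 2.0 — need 16 more.
Source 5 at 2.6: take 16 of its 17 — requirement met.
Source 4: unused.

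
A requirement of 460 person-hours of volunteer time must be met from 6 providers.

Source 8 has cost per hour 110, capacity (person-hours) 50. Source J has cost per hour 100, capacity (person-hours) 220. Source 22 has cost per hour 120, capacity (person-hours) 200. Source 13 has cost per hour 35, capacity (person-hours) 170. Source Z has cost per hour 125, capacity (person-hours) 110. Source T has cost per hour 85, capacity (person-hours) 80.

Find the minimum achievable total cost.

33750

Cheapest first:
Take 170 from Source 13 at 35 — need 290 more.
Take 80 from Source T at 85 — need 210 more.
Source J at 100: take 210 of its 220 — requirement met.
Source 8, Source 22, Source Z: unused.
Cost = 170×35 + 80×85 + 210×100 = 33750.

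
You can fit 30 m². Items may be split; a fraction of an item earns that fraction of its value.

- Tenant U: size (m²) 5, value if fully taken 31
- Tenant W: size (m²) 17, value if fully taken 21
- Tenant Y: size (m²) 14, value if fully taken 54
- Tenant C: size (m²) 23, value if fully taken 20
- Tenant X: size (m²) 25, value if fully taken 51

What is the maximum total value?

Best value per unit of size first: Tenant U 31/5≈6.2, Tenant Y 54/14≈3.86, Tenant X 51/25≈2.04, Tenant W 21/17≈1.24, Tenant C 20/23≈0.87.
Take all of Tenant U (5 m², value 31) — 25 m² left.
Take all of Tenant Y (14 m², value 54) — 11 m² left.
Only 11 m² remain; take 11/25 of Tenant X for value 51×11/25 = 22.44.
Total value = 107.44.

107.44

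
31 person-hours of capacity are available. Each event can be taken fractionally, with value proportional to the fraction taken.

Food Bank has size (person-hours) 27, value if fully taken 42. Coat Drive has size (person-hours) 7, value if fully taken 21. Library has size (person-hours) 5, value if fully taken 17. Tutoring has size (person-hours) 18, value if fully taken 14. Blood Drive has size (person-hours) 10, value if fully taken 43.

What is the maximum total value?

95

Rank by value-to-size ratio: Blood Drive 43/10≈4.3, Library 17/5≈3.4, Coat Drive 21/7≈3, Food Bank 42/27≈1.56, Tutoring 14/18≈0.778.
Blood Drive: take in full, 10 person-hours for value 43 — 21 left.
Library: take in full, 5 person-hours for value 17 — 16 left.
Coat Drive: take in full, 7 person-hours for value 21 — 9 left.
Only 9 person-hours remain; take 9/27 of Food Bank for value 42×9/27 = 14.
Total value = 95.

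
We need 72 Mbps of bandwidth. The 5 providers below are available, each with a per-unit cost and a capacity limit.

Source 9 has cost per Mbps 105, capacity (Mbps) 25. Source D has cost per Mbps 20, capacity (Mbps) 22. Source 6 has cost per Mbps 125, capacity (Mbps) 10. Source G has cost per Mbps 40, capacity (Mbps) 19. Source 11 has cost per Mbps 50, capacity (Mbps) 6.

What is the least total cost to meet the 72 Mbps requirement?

Fill from the cheapest provider first.
Source D (20): use full 22 — 50 Mbps to go.
Source G at 40: take all 19 Mbps — 31 still needed.
Source 11 (50): use full 6 — 25 Mbps to go.
Source 9 (105): use full 25 — 0 Mbps to go.
Source 6: unused.
Cost = 22×20 + 19×40 + 6×50 + 25×105 = 4125.

4125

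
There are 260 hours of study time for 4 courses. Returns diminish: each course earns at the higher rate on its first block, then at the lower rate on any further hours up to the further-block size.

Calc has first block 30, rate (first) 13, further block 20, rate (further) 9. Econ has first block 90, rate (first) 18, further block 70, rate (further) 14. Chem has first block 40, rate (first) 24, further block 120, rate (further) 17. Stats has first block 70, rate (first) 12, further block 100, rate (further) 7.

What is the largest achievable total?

Rank every tier by rate: Chem/tier1 24 > Econ/tier1 18 > Chem/tier2 17 > Econ/tier2 14 > Calc/tier1 13 > Stats/tier1 12 > Calc/tier2 9 > Stats/tier2 7.
Chem tier1 at 24: fill all 40 → 220 left.
Econ tier1 at 18: fill all 90 → 130 left.
Chem tier2 at 17: fill all 120 → 10 left.
Econ/tier2: +10 of 70 at 14; pool empty.
Total = 24×40 + 18×90 + 17×120 + 14×10 = 4760.

4760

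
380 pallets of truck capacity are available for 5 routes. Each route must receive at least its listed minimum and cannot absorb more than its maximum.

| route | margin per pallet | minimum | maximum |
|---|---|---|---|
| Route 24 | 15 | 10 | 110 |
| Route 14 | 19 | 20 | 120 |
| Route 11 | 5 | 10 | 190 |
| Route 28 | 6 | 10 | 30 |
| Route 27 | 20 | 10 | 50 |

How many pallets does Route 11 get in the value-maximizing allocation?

70

Meeting every minimum uses 10+20+10+10+10 = 60 pallets, leaving 320.
Order the routes by margin per pallet: Route 27 20 > Route 14 19 > Route 24 15 > Route 28 6 > Route 11 5.
Route 27: +40 to 50 (cap) — 280 left.
Give Route 14 100 more to hit its cap of 120 — 180 left.
Route 24 takes 100 more to reach its cap of 110 — 80 left.
Route 28 takes 20 more to reach its cap of 30 — 60 left.
Route 11 has room for 180 more but only 60 remain, so it gets 70.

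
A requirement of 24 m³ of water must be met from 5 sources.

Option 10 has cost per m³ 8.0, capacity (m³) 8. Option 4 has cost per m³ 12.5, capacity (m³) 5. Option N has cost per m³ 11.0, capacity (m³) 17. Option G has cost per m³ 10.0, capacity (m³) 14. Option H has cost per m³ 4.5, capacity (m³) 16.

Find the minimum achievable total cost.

Fill from the cheapest source first.
Take 16 from Option H at 4.5 → need 8 more.
Take 8 from Option 10 at 8.0 → need 0 more.
Option G, Option N, Option 4: unused.
Cost = 16×4.5 + 8×8.0 = 136.

136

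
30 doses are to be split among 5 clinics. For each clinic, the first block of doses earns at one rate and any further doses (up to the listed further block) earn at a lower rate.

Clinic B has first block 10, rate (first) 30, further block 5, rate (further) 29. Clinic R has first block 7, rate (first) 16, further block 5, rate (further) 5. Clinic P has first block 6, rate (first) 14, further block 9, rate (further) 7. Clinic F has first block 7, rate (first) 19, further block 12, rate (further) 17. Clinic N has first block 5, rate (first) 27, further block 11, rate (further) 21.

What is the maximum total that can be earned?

Treat each block as its own option and order by rate: Clinic B/tier1 30 > Clinic B/tier2 29 > Clinic N/tier1 27 > Clinic N/tier2 21 > Clinic F/tier1 19 > Clinic F/tier2 17 > Clinic R/tier1 16 > Clinic P/tier1 14 > Clinic P/tier2 7 > Clinic R/tier2 5.
Clinic B tier1 at 30: fill all 10 — 20 left.
Fill Clinic B tier2 block (5 at 29) — 15 left.
Clinic N tier1 at 27: fill all 5 — 10 left.
10 remain; put them into Clinic N tier2 at 21.
Total = 30×10 + 29×5 + 27×5 + 21×10 = 790.

790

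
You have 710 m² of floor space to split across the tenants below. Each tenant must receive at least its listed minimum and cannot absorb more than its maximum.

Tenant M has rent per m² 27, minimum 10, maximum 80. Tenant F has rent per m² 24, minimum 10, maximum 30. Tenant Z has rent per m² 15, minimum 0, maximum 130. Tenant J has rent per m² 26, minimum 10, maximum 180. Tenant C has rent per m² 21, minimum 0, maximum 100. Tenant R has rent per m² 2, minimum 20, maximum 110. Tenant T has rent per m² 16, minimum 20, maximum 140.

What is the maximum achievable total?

Meeting every minimum uses 10+10+0+10+0+20+20 = 70 m², leaving 640.
Order the tenants by rent per m²: Tenant M 27 > Tenant J 26 > Tenant F 24 > Tenant C 21 > Tenant T 16 > Tenant Z 15 > Tenant R 2.
Tenant M: +70 to 80 (cap) ; 570 left.
Give Tenant J 170 more to hit its cap of 180 ; 400 left.
Tenant F takes 20 more to reach its cap of 30 ; 380 left.
Tenant C takes 100 more to reach its cap of 100 ; 280 left.
Give Tenant T 120 more to hit its cap of 140 ; 160 left.
Give Tenant Z 130 more to hit its cap of 130 ; 30 left.
Tenant R: +30 (room for 90) → 50. Pool exhausted.
Total = 27×80 + 24×30 + 15×130 + 26×180 + 21×100 + 2×50 + 16×140 = 13950.

13950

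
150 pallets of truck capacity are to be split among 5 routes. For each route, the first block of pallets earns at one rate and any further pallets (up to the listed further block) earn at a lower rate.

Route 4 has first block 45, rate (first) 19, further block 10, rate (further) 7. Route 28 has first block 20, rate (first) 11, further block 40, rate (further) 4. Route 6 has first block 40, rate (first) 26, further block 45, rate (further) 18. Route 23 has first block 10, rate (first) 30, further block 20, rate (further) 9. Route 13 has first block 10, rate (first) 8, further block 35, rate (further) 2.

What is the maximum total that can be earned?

3115

Treat each block as its own option and order by rate: Route 23/T1 30 > Route 6/T1 26 > Route 4/T1 19 > Route 6/T2 18 > Route 28/T1 11 > Route 23/T2 9 > Route 13/T1 8 > Route 4/T2 7 > Route 28/T2 4 > Route 13/T2 2.
Route 23 T1 at 30: fill all 10 — 140 left.
Fill Route 6 T1 block (40 at 26) — 100 left.
Route 4 T1 at 19: fill all 45 — 55 left.
Route 6 T2 at 18: fill all 45 — 10 left.
Route 28 T1 at 11: only 10 left, fill 10.
Total = 30×10 + 26×40 + 19×45 + 18×45 + 11×10 = 3115.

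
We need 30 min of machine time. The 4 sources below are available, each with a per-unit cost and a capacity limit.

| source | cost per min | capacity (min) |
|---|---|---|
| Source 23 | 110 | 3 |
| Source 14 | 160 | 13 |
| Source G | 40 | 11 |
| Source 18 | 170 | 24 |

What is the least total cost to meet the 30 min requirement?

3360

Cheapest first:
Source G at 40: take all 11 min — 19 still needed.
Source 23 at 110: take all 3 min — 16 still needed.
Take 13 from Source 14 at 160 — need 3 more.
Source 18 (170): take the remaining 3 — done.
Cost = 11×40 + 3×110 + 13×160 + 3×170 = 3360.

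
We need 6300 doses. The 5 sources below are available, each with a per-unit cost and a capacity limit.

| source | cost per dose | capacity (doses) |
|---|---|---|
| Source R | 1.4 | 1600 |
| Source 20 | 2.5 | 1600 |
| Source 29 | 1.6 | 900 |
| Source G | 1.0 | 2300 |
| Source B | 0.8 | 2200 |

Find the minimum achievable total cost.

6620

Cheapest first:
Source B at 0.8: take all 2200 doses — 4100 still needed.
Source G at 1.0: take all 2300 doses — 1800 still needed.
Source R (1.4): use full 1600 — 200 doses to go.
Take 200 from Source 29 at 1.6 to finish.
Source 20: unused.
Cost = 2200×0.8 + 2300×1.0 + 1600×1.4 + 200×1.6 = 6620.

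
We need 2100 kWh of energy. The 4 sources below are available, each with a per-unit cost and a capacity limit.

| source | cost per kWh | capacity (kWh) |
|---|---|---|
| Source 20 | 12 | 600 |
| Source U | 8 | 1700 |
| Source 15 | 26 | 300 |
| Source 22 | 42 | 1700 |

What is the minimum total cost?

18400

Fill from the cheapest source first.
Source U at 8: take all 1700 kWh — 400 still needed.
Source 20 at 12: take 400 of its 600 — requirement met.
Source 15, Source 22: unused.
Cost = 1700×8 + 400×12 = 18400.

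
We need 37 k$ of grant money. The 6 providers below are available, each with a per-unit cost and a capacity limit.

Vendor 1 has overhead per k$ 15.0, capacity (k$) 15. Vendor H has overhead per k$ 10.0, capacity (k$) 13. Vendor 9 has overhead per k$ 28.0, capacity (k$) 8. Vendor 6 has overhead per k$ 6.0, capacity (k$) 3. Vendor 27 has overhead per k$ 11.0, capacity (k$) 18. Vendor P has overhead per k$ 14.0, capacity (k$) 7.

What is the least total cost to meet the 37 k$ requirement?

Cheapest first:
Take 3 from Vendor 6 at 6.0 → need 34 more.
Vendor H (10.0): use full 13 → 21 k$ to go.
Vendor 27 at 11.0: take all 18 k$ → 3 still needed.
Take 3 from Vendor P at 14.0 to finish.
Vendor 1, Vendor 9: unused.
Cost = 3×6.0 + 13×10.0 + 18×11.0 + 3×14.0 = 388.

388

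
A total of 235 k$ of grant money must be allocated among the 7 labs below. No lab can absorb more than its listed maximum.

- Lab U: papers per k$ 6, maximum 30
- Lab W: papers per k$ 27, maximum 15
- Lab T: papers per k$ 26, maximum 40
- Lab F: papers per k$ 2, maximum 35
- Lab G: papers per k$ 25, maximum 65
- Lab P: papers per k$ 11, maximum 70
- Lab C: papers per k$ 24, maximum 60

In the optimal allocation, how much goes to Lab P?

Order the labs by papers per k$: Lab W 27 > Lab T 26 > Lab G 25 > Lab C 24 > Lab P 11 > Lab U 6 > Lab F 2.
Give Lab W 15 to hit its cap of 15 — 220 left.
Lab T: +40 to 40 (cap) — 180 left.
Give Lab G 65 to hit its cap of 65 — 115 left.
Lab C takes 60 to reach its cap of 60 — 55 left.
Only 55 left; Lab P takes them to reach 55.

55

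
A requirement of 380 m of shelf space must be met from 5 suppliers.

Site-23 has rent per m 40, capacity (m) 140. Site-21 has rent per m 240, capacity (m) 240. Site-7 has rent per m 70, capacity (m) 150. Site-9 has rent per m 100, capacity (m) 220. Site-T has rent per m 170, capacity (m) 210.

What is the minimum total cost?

25100

Fill from the cheapest supplier first.
Take 140 from Site-23 at 40 ; need 240 more.
Site-7 (70): use full 150 ; 90 m to go.
Site-9 at 100: take 90 of its 220 ; requirement met.
Site-T, Site-21: unused.
Cost = 140×40 + 150×70 + 90×100 = 25100.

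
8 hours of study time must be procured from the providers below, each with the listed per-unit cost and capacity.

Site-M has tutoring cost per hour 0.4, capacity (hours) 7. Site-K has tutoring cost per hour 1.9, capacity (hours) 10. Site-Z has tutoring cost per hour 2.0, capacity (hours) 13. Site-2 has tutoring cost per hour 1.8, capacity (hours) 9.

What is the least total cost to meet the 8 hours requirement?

Cheapest first:
Take 7 from Site-M at 0.4 — need 1 more.
Site-2 at 1.8: take 1 of its 9 — requirement met.
Site-K, Site-Z: unused.
Cost = 7×0.4 + 1×1.8 = 4.6.

4.6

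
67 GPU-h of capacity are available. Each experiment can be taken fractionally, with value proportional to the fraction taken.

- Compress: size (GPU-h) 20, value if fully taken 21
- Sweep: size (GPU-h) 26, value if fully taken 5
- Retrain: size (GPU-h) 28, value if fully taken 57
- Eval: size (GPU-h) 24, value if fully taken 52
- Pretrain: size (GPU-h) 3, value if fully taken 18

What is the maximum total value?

139.6

Best value per unit of size first: Pretrain 18/3≈6, Eval 52/24≈2.17, Retrain 57/28≈2.04, Compress 21/20≈1.05, Sweep 5/26≈0.192.
Pretrain: take in full, 3 GPU-h for value 18 ; 64 left.
All 24 GPU-h of Eval fit (value 52) ; 40 remain.
All 28 GPU-h of Retrain fit (value 57) ; 12 remain.
Fill the last 12 GPU-h with part of Compress: 12/20 of it earns 12.6.
Total value = 139.6.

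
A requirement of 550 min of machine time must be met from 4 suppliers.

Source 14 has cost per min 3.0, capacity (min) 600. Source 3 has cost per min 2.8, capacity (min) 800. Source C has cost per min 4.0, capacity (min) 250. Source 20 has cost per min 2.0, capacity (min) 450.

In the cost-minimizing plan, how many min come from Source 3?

Fill from the cheapest supplier first.
Source 20 at 2.0: take all 450 min — 100 still needed.
Take 100 from Source 3 at 2.8 to finish.
Source 14, Source C: unused.

100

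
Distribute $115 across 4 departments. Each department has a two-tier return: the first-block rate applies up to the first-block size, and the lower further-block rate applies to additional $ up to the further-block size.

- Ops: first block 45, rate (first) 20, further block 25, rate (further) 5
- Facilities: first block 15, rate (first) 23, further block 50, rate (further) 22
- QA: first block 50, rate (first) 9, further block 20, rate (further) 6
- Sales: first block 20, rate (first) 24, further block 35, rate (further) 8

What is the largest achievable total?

Order all 8 blocks by rate: Sales/T1 24 > Facilities/T1 23 > Facilities/T2 22 > Ops/T1 20 > QA/T1 9 > Sales/T2 8 > QA/T2 6 > Ops/T2 5.
Sales/T1 (24): +20 — 95 left.
Fill Facilities T1 block (15 at 23) — 80 left.
Facilities T2 at 22: fill all 50 — 30 left.
Ops T1 at 20: only 30 left, fill 30.
Total = 24×20 + 23×15 + 22×50 + 20×30 = 2525.

2525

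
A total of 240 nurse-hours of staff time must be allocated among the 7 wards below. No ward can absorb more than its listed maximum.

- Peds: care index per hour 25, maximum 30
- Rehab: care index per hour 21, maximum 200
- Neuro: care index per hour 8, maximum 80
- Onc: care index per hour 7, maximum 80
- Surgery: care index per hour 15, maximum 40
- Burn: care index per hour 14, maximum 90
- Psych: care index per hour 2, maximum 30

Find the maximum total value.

Order the wards by care index per hour: Peds 25 > Rehab 21 > Surgery 15 > Burn 14 > Neuro 8 > Onc 7 > Psych 2.
Peds: +30 to 30 (cap) ; 210 left.
Give Rehab 200 to hit its cap of 200 ; 10 left.
Only 10 left; Surgery takes them to reach 10.
Total = 25×30 + 21×200 + 15×10 = 5100.

5100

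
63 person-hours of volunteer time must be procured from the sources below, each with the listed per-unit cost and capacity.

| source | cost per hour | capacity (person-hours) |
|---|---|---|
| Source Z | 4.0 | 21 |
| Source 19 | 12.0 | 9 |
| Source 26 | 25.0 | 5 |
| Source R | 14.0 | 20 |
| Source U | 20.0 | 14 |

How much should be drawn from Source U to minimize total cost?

13

Use sources in increasing cost order.
Source Z at 4.0: take all 21 person-hours — 42 still needed.
Take 9 from Source 19 at 12.0 — need 33 more.
Source R (14.0): use full 20 — 13 person-hours to go.
Source U (20.0): take the remaining 13 — done.
Source 26: unused.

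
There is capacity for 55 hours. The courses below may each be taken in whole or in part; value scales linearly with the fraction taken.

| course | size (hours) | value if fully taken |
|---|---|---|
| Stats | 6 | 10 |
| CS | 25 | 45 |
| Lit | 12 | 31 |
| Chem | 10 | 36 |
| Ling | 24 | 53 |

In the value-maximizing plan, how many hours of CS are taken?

9

Rank by value-to-size ratio: Chem 36/10≈3.6, Lit 31/12≈2.58, Ling 53/24≈2.21, CS 45/25≈1.8, Stats 10/6≈1.67.
Chem: take in full, 10 hours for value 36 ; 45 left.
All 12 hours of Lit fit (value 31) ; 33 remain.
Take all of Ling (24 hours, value 53) ; 9 hours left.
Only 9 hours remain; take 9/25 of CS for value 45×9/25 = 16.2.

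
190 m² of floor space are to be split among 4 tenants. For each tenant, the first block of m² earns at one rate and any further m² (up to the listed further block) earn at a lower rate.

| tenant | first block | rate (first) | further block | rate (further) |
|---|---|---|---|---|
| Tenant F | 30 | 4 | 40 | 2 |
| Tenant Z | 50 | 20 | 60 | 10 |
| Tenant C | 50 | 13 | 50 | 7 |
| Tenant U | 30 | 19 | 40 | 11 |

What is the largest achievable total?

Order all 8 blocks by rate: Tenant Z/T1 20 > Tenant U/T1 19 > Tenant C/T1 13 > Tenant U/T2 11 > Tenant Z/T2 10 > Tenant C/T2 7 > Tenant F/T1 4 > Tenant F/T2 2.
Tenant Z T1 at 20: fill all 50 — 140 left.
Tenant U T1 at 19: fill all 30 — 110 left.
Fill Tenant C T1 block (50 at 13) — 60 left.
Tenant U/T2 (11): +40 — 20 left.
20 remain; put them into Tenant Z T2 at 10.
Total = 20×50 + 19×30 + 13×50 + 11×40 + 10×20 = 2860.

2860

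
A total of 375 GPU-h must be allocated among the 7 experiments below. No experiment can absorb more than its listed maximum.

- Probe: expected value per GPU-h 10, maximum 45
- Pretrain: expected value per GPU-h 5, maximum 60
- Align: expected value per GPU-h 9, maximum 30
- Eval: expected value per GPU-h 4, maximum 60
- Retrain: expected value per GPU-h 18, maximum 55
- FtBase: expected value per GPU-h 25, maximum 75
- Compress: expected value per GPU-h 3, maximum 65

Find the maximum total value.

Rank by expected value per GPU-h: FtBase 25 > Retrain 18 > Probe 10 > Align 9 > Pretrain 5 > Eval 4 > Compress 3.
FtBase: +75 to 75 (cap) → 300 left.
Retrain: +55 to 55 (cap) → 245 left.
Probe: +45 to 45 (cap) → 200 left.
Give Align 30 to hit its cap of 30 → 170 left.
Pretrain: +60 to 60 (cap) → 110 left.
Eval takes 60 to reach its cap of 60 → 50 left.
Only 50 left; Compress takes them to reach 50.
Total = 10×45 + 5×60 + 9×30 + 4×60 + 18×55 + 25×75 + 3×50 = 4275.

4275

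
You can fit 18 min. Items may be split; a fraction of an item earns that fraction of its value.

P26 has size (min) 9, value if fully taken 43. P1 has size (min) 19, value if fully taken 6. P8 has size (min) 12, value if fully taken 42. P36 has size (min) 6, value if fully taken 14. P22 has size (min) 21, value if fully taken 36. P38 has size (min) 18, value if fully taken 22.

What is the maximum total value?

74.5

Sort by value density: P26 43/9≈4.78, P8 42/12≈3.5, P36 14/6≈2.33, P22 36/21≈1.71, P38 22/18≈1.22, P1 6/19≈0.316.
P26: take in full, 9 min for value 43 — 9 left.
Fill the last 9 min with part of P8: 9/12 of it earns 31.5.
Total value = 74.5.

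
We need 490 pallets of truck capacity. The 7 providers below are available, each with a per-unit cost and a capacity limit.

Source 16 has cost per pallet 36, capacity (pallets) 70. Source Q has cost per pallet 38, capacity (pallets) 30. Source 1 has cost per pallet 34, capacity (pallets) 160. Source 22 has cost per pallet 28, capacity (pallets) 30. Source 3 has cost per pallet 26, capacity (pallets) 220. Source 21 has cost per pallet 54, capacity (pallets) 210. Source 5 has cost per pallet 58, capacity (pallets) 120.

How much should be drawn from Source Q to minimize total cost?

10

Use providers in increasing cost order.
Take 220 from Source 3 at 26 — need 270 more.
Source 22 at 28: take all 30 pallets — 240 still needed.
Take 160 from Source 1 at 34 — need 80 more.
Source 16 (36): use full 70 — 10 pallets to go.
Source Q (38): take the remaining 10 — done.
Source 21, Source 5: unused.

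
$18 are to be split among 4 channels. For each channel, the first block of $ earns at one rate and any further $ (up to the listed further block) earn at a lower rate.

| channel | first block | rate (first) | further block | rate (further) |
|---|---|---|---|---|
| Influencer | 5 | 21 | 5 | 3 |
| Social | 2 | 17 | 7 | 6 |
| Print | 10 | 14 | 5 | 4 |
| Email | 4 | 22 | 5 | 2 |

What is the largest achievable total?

Rank every tier by rate: Email/T1 22 > Influencer/T1 21 > Social/T1 17 > Print/T1 14 > Social/T2 6 > Print/T2 4 > Influencer/T2 3 > Email/T2 2.
Email/T1 (22): +4 ; 14 left.
Influencer/T1 (21): +5 ; 9 left.
Fill Social T1 block (2 at 17) ; 7 left.
7 remain; put them into Print T1 at 14.
Total = 22×4 + 21×5 + 17×2 + 14×7 = 325.

325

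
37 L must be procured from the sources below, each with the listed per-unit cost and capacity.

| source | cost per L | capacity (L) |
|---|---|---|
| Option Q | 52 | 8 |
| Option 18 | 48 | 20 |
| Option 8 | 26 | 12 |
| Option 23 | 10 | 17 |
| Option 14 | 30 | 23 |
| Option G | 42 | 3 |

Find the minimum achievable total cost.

Use sources in increasing cost order.
Option 23 (10): use full 17 ; 20 L to go.
Option 8 at 26: take all 12 L ; 8 still needed.
Take 8 from Option 14 at 30 to finish.
Option G, Option 18, Option Q: unused.
Cost = 17×10 + 12×26 + 8×30 = 722.

722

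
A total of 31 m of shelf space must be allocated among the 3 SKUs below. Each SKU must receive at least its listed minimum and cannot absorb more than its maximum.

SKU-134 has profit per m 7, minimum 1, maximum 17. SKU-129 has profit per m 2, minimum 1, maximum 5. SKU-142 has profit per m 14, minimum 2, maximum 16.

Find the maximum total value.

324

Meeting every minimum uses 1+1+2 = 4 m, leaving 27.
Rank by profit per m: SKU-142 14 > SKU-134 7 > SKU-129 2.
SKU-142: +14 to 16 (cap) ; 13 left.
SKU-134: +13 (room for 16) → 14. Pool exhausted.
Total = 7×14 + 2×1 + 14×16 = 324.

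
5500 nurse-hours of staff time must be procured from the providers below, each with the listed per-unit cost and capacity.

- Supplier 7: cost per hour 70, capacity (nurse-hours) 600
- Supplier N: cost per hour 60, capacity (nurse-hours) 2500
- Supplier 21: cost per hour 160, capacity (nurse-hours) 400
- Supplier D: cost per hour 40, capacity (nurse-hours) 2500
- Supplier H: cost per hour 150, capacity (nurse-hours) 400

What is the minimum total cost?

285000

Fill from the cheapest provider first.
Take 2500 from Supplier D at 40 → need 3000 more.
Supplier N at 60: take all 2500 nurse-hours → 500 still needed.
Supplier 7 at 70: take 500 of its 600 → requirement met.
Supplier H, Supplier 21: unused.
Cost = 2500×40 + 2500×60 + 500×70 = 285000.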